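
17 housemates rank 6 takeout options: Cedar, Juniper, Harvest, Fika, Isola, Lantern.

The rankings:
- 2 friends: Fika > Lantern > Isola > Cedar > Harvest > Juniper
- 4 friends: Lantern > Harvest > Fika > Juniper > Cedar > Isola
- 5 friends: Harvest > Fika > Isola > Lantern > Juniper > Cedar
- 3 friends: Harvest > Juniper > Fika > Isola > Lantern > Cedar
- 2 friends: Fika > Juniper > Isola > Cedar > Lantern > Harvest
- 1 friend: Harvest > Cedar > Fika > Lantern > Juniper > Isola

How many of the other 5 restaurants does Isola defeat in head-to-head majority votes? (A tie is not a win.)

Isola against each rival (17 friends):
Isola vs Cedar: 12 to 5, Isola.
Isola vs Juniper: 7 to 10, Juniper.
Isola vs Harvest: 4 to 13, Harvest.
Isola vs Fika: Fika, 17–0.
Isola vs Lantern: Isola wins 10–7.
Isola beats Cedar, Lantern; loses to Juniper, Harvest, Fika — 2 pairwise wins.

2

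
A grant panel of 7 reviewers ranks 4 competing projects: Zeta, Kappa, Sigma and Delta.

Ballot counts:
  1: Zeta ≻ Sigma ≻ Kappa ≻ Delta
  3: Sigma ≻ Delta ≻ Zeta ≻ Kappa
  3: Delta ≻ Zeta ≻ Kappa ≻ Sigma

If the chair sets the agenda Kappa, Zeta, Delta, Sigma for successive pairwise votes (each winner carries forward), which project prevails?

Sigma

Round 1: Kappa vs Zeta — 0–7, Zeta advances.
Round 2: Zeta vs Delta — 1–6, Delta advances.
Round 3: Delta vs Sigma — 3–4, Sigma advances.
The agenda winner is Sigma.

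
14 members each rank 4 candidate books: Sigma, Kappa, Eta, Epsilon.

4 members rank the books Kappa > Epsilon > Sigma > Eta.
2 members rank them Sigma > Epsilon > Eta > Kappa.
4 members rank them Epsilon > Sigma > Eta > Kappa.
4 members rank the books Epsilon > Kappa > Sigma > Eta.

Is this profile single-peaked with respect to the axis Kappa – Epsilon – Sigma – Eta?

Axis positions: Kappa=1, Epsilon=2, Sigma=3, Eta=4.
Type 1 (peak Kappa at position 1): ranking walks positions 1-2-3-4, expanding outward from the peak — single-peaked.
Type 2 (peak Sigma at position 3): ranking walks positions 3-2-4-1, expanding outward from the peak — single-peaked.
Type 3 (peak Epsilon at position 2): ranking walks positions 2-3-4-1, expanding outward from the peak — single-peaked.
Type 4 (peak Epsilon at position 2): ranking walks positions 2-1-3-4, expanding outward from the peak — single-peaked.
Every ranking is single-peaked on this axis.

yes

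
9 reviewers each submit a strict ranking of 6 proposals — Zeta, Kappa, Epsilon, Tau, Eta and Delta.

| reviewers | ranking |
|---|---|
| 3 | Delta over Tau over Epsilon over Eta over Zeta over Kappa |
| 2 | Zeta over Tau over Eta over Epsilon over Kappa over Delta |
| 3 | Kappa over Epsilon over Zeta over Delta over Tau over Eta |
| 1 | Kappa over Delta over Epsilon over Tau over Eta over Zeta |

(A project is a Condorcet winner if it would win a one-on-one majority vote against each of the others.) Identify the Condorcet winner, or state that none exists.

Check each pair by majority over 9 ballots:
Zeta vs Kappa: Zeta preferred on 3+2 = 5 ballots; Zeta wins 5–4.
Zeta vs Epsilon: Zeta preferred on 2 ballots; Epsilon wins 7–2.
Zeta vs Tau: Zeta is ranked higher on 2+3 = 5 ballots, Tau on 4. Zeta wins 5–4.
Zeta vs Eta: Zeta is ranked higher on 2+3 = 5 ballots, Eta on 4. Zeta wins 5–4.
Zeta vs Delta: Zeta is ranked higher on 2+3 = 5 ballots, Delta on 4. Zeta wins 5–4.
Kappa vs Epsilon: 3+1 = 4 for Kappa, 5 for Epsilon — Epsilon by 5–4.
Kappa vs Tau: 4 to 5, Tau.
Kappa vs Eta: Kappa is ranked higher on 3+1 = 4 ballots, Eta on 5. Eta wins 5–4.
Kappa vs Delta: Kappa preferred on 2+3+1 = 6 ballots; Kappa wins 6–3.
Epsilon vs Tau: 4 to 5, Tau.
Epsilon vs Eta: Epsilon is ranked higher on 3+3+1 = 7 ballots, Eta on 2. Epsilon wins 7–2.
Epsilon vs Delta: Epsilon is ranked higher on 2+3 = 5 ballots, Delta on 4. Epsilon wins 5–4.
Tau vs Eta: Tau preferred on 3+2+3+1 = 9 ballots; Tau wins 9–0.
Tau vs Delta: Tau preferred on 2 ballots; Delta wins 7–2.
Eta vs Delta: Eta is ranked higher on 2 ballots, Delta on 7. Delta wins 7–2.
Every project loses at least once (Zeta loses to Epsilon; Kappa loses to Zeta; Epsilon loses to Tau; Tau loses to Zeta; Eta loses to Zeta; Delta loses to Zeta). The majority relation contains the cycle Zeta > Tau > Epsilon > Zeta, so there is no Condorcet winner.

none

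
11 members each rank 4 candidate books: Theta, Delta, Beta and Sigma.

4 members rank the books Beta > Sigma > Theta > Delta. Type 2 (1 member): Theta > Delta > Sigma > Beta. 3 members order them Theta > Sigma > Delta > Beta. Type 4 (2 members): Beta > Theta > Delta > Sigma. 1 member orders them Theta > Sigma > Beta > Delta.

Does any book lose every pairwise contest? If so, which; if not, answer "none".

Delta

Head-to-head results (11 members):
Theta vs Delta: 11 to 0, Theta.
Theta vs Beta: Beta, 6–5.
Theta vs Sigma: Theta is ranked higher on 1+3+2+1 = 7 ballots, Sigma on 4. Theta wins 7–4.
Delta vs Beta: Beta wins 7–4.
Delta vs Sigma: Delta preferred on 1+2 = 3 ballots; Sigma wins 8–3.
Beta vs Sigma: 4+2 = 6 for Beta, 5 for Sigma — Beta by 6–5.
Delta loses to every other book — it is the Condorcet loser.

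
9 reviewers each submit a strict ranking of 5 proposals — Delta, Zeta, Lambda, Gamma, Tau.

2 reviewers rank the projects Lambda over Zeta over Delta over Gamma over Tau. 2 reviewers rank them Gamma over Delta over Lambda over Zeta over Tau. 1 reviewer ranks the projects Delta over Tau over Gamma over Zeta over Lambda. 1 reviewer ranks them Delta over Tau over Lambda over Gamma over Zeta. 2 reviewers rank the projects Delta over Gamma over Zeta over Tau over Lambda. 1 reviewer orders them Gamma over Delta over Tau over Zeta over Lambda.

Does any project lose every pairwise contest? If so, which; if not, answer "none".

none

Pairwise majorities:
Delta vs Zeta: Delta is ranked higher on 2+1+1+2+1 = 7 ballots, Zeta on 2. Delta wins 7–2.
Delta vs Lambda: 7 to 2, Delta.
Delta vs Gamma: Delta, 6–3.
Delta vs Tau: 2+2+1+1+2+1 = 9 for Delta, 0 for Tau — Delta by 9–0.
Zeta vs Lambda: Zeta preferred on 1+2+1 = 4 ballots; Lambda wins 5–4.
Zeta vs Gamma: Zeta is ranked higher on 2 ballots, Gamma on 7. Gamma wins 7–2.
Zeta–Tau: Zeta 6–3.
Lambda vs Gamma: Gamma, 6–3.
Lambda vs Tau: Lambda preferred on 2+2 = 4 ballots; Tau wins 5–4.
Gamma vs Tau: 2+2+2+1 = 7 for Gamma, 2 for Tau — Gamma by 7–2.
Every project wins at least one matchup (Delta beats Zeta; Zeta beats Tau; Lambda beats Zeta; Gamma beats Zeta; Tau beats Lambda), so there is no Condorcet loser.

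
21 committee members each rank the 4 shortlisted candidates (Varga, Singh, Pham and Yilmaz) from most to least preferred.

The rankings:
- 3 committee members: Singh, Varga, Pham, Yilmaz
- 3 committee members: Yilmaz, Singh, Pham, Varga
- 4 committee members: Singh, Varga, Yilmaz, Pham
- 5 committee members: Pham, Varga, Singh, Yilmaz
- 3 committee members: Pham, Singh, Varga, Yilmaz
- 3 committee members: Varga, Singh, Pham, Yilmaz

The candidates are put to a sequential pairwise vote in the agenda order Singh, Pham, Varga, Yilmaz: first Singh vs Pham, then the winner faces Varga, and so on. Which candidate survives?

Singh

Round 1: Singh vs Pham — 13–8, Singh advances.
Round 2: Singh vs Varga — 13–8, Singh advances.
Round 3: Singh vs Yilmaz — 18–3, Singh advances.
Singh survives the agenda.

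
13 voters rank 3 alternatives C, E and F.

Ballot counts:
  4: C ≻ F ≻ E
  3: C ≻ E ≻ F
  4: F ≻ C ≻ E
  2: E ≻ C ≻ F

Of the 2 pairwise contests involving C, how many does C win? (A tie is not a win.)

C against each rival (13 voters):
C vs E: C wins 11–2.
C vs F: C wins 9–4.
C beats E, F — 2 pairwise wins.

2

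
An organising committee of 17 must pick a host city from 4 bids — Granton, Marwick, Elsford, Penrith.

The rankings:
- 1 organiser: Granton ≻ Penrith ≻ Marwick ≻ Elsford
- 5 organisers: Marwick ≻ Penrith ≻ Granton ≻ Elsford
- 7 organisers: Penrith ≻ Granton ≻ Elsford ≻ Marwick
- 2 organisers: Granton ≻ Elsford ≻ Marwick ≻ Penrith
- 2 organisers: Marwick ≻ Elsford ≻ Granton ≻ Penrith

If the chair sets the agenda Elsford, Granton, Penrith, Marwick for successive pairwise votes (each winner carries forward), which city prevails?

Round 1: Elsford vs Granton — 2–15, Granton advances.
Round 2: Granton vs Penrith — 5–12, Penrith advances.
Round 3: Penrith vs Marwick — 8–9, Marwick advances.
The agenda winner is Marwick.

Marwick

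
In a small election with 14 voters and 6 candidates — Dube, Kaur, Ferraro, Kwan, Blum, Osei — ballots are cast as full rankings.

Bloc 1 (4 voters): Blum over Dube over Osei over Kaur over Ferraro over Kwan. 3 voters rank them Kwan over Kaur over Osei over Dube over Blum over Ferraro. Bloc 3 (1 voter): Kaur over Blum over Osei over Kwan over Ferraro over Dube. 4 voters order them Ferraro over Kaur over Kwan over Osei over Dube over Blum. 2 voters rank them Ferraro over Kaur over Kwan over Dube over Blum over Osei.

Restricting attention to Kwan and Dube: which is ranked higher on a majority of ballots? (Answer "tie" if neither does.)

Kwan

Ballots ranking Kwan above Dube: 3 + 1 + 4 + 2 = 10.
Ballots ranking Dube above Kwan: 14 − 10 = 4.
Kwan wins the head-to-head 10–4.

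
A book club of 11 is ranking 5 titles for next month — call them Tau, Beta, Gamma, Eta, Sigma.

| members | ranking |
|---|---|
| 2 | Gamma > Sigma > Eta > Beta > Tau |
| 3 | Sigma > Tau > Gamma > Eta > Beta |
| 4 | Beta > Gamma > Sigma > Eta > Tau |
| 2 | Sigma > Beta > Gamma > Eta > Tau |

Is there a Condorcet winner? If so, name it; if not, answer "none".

none

Check each pair by majority over 11 ballots:
Tau vs Beta: 3 for Tau, 8 for Beta — Beta by 8–3.
Tau vs Gamma: Tau preferred on 3 ballots; Gamma wins 8–3.
Tau vs Eta: Eta, 8–3.
Tau vs Sigma: 0 to 11, Sigma.
Beta vs Gamma: Beta is ranked higher on 4+2 = 6 ballots, Gamma on 5. Beta wins 6–5.
Beta vs Eta: 4+2 = 6 for Beta, 5 for Eta — Beta by 6–5.
Beta vs Sigma: Sigma wins 7–4.
Gamma vs Eta: Gamma preferred on 2+3+4+2 = 11 ballots; Gamma wins 11–0.
Gamma vs Sigma: 6 to 5, Gamma.
Eta vs Sigma: Eta preferred on 0 ballots; Sigma wins 11–0.
No book is unbeaten: Tau loses to Beta; Beta loses to Sigma; Gamma loses to Beta; Eta loses to Beta; Sigma loses to Gamma. In particular Beta > Gamma > Sigma > Beta is a majority cycle — no Condorcet winner exists.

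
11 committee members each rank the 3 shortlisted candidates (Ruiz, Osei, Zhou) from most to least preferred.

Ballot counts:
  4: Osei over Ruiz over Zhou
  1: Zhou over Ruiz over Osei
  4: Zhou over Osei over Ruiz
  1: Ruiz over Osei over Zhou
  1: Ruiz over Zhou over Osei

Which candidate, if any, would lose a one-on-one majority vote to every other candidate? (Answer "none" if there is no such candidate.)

none

Pairwise majorities:
Ruiz–Osei: Osei 8–3.
Ruiz vs Zhou: 6 to 5, Ruiz.
Osei vs Zhou: Osei preferred on 4+1 = 5 ballots; Zhou wins 6–5.
No candidate is winless: Ruiz beats Zhou; Osei beats Ruiz; Zhou beats Osei. There is no Condorcet loser.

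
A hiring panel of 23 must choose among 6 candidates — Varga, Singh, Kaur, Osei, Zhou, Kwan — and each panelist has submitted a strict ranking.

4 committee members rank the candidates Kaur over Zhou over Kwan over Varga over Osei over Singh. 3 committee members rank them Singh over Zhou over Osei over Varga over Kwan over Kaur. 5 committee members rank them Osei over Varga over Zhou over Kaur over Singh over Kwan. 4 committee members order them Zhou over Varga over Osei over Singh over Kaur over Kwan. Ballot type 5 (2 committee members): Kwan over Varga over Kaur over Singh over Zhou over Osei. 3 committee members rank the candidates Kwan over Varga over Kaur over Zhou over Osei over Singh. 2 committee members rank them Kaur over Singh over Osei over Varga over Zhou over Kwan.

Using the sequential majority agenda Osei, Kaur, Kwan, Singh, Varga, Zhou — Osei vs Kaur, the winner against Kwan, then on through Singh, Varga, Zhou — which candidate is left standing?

Round 1: Osei vs Kaur — 12–11, Osei advances.
Round 2: Osei vs Kwan — 14–9, Osei advances.
Round 3: Osei vs Singh — 16–7, Osei advances.
Round 4: Osei vs Varga — 10–13, Varga advances.
Round 5: Varga vs Zhou — 12–11, Varga advances.
The agenda winner is Varga.

Varga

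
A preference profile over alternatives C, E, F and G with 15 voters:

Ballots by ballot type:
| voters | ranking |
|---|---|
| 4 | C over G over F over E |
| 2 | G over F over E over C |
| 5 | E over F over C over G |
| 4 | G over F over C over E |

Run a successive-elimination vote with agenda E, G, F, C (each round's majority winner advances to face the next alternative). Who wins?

Round 1: E vs G — 5–10, G advances.
Round 2: G vs F — 10–5, G advances.
Round 3: G vs C — 6–9, C advances.
C survives the agenda.

C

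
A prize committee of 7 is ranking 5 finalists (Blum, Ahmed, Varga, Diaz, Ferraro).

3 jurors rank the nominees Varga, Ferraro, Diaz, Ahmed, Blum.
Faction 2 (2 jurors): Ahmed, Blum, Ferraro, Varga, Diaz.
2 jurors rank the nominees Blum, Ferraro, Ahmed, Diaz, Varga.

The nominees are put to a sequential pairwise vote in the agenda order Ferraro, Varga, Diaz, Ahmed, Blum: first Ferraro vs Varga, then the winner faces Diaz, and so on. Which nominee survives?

Blum

Round 1: Ferraro vs Varga — 4–3, Ferraro advances.
Round 2: Ferraro vs Diaz — 7–0, Ferraro advances.
Round 3: Ferraro vs Ahmed — 5–2, Ferraro advances.
Round 4: Ferraro vs Blum — 3–4, Blum advances.
The agenda winner is Blum.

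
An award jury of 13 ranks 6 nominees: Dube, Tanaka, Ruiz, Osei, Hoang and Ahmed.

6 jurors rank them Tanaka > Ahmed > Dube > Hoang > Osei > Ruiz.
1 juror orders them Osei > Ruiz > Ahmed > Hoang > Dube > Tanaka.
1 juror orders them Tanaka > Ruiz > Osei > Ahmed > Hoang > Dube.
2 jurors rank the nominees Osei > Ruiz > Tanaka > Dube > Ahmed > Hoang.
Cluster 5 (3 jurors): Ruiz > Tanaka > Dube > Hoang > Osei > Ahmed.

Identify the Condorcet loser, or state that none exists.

none

Head-to-head results (13 jurors):
Dube vs Tanaka: Dube is ranked higher on 1 ballot, Tanaka on 12. Tanaka wins 12–1.
Dube vs Ruiz: Dube is ranked higher on 6 ballots, Ruiz on 7. Ruiz wins 7–6.
Dube vs Osei: 6+3 = 9 for Dube, 4 for Osei — Dube by 9–4.
Dube vs Hoang: 6+2+3 = 11 for Dube, 2 for Hoang — Dube by 11–2.
Dube vs Ahmed: Ahmed wins 8–5.
Tanaka vs Ruiz: Tanaka is ranked higher on 6+1 = 7 ballots, Ruiz on 6. Tanaka wins 7–6.
Tanaka vs Osei: 6+1+3 = 10 for Tanaka, 3 for Osei — Tanaka by 10–3.
Tanaka vs Hoang: Tanaka is ranked higher on 6+1+2+3 = 12 ballots, Hoang on 1. Tanaka wins 12–1.
Tanaka vs Ahmed: Tanaka, 12–1.
Ruiz vs Osei: Ruiz preferred on 1+3 = 4 ballots; Osei wins 9–4.
Ruiz–Hoang: Ruiz 7–6.
Ruiz vs Ahmed: Ruiz wins 7–6.
Osei vs Hoang: Hoang wins 9–4.
Osei vs Ahmed: Osei, 7–6.
Hoang vs Ahmed: Ahmed wins 10–3.
Every nominee wins at least one matchup (Dube beats Osei; Tanaka beats Dube; Ruiz beats Dube; Osei beats Ruiz; Hoang beats Osei; Ahmed beats Dube), so there is no Condorcet loser.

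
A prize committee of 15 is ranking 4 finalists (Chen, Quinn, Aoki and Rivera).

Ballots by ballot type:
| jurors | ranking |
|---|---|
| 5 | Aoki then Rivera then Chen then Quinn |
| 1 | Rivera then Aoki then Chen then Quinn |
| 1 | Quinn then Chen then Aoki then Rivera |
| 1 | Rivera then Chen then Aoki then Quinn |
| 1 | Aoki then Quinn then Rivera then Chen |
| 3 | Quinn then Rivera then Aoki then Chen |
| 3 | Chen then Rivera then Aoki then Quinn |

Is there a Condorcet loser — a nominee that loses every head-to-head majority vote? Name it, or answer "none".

Pairwise majorities:
Chen vs Quinn: 10 to 5, Chen.
Chen vs Aoki: Aoki, 10–5.
Chen vs Rivera: Chen is ranked higher on 1+3 = 4 ballots, Rivera on 11. Rivera wins 11–4.
Quinn vs Aoki: Quinn preferred on 1+3 = 4 ballots; Aoki wins 11–4.
Quinn vs Rivera: 1+1+3 = 5 for Quinn, 10 for Rivera — Rivera by 10–5.
Aoki–Rivera: Rivera 8–7.
Only Quinn has no wins; Quinn is the Condorcet loser.

Quinn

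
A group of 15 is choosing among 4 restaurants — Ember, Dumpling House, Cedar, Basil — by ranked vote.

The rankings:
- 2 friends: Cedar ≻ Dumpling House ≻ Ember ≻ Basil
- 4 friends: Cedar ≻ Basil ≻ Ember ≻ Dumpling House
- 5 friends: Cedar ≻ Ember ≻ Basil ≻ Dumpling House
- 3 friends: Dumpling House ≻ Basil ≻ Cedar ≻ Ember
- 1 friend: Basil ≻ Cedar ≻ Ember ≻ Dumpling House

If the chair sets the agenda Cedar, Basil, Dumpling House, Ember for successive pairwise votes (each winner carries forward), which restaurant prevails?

Cedar

Round 1: Cedar vs Basil — 11–4, Cedar advances.
Round 2: Cedar vs Dumpling House — 12–3, Cedar advances.
Round 3: Cedar vs Ember — 15–0, Cedar advances.
Cedar survives the agenda.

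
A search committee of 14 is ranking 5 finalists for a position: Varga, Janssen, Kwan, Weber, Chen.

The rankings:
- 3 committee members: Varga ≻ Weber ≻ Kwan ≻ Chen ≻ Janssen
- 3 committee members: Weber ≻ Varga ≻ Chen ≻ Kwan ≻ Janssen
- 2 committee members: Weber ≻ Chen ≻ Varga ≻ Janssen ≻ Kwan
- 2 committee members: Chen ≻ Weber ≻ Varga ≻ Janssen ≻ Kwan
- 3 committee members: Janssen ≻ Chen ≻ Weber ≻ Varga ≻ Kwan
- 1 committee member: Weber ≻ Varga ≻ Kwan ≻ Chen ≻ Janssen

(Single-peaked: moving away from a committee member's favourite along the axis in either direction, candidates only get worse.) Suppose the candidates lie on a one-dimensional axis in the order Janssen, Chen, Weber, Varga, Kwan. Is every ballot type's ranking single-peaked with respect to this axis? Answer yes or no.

yes

Axis positions: Janssen=1, Chen=2, Weber=3, Varga=4, Kwan=5.
Ballot type 1 (peak Varga at position 4): ranking walks positions 4-3-5-2-1, expanding outward from the peak — single-peaked.
Ballot type 2 (peak Weber at position 3): ranking walks positions 3-4-2-5-1, expanding outward from the peak — single-peaked.
Ballot type 3 (peak Weber at position 3): ranking walks positions 3-2-4-1-5, expanding outward from the peak — single-peaked.
Ballot type 4 (peak Chen at position 2): ranking walks positions 2-3-4-1-5, expanding outward from the peak — single-peaked.
Ballot type 5 (peak Janssen at position 1): ranking walks positions 1-2-3-4-5, expanding outward from the peak — single-peaked.
Ballot type 6 (peak Weber at position 3): ranking walks positions 3-4-5-2-1, expanding outward from the peak — single-peaked.
Every ranking is single-peaked on this axis.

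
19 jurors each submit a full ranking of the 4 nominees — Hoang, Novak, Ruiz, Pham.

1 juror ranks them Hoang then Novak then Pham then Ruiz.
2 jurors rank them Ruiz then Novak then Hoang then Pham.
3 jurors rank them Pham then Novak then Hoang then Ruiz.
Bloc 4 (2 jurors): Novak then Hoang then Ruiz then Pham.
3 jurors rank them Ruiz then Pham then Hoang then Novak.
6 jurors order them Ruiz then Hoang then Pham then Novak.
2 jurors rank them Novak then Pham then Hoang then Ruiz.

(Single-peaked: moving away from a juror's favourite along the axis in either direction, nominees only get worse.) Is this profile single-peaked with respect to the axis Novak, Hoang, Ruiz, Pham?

Axis positions: Novak=1, Hoang=2, Ruiz=3, Pham=4.
Bloc 1: ranking walks positions 2-1-4-3; Pham is ranked above Ruiz even though Ruiz lies between Pham and the peak Hoang on the axis — preferences dip and rise again. Not single-peaked.
Bloc 2: ranking walks positions 3-1-2-4; Novak is ranked above Hoang even though Hoang lies between Novak and the peak Ruiz on the axis — preferences dip and rise again. Not single-peaked.
Bloc 3: ranking walks positions 4-1-2-3; Novak is ranked above Ruiz even though Ruiz lies between Novak and the peak Pham on the axis — preferences dip and rise again. Not single-peaked.
Bloc 4 (peak Novak at position 1): ranking walks positions 1-2-3-4, expanding outward from the peak — single-peaked.
Bloc 5 (peak Ruiz at position 3): ranking walks positions 3-4-2-1, expanding outward from the peak — single-peaked.
Bloc 6 (peak Ruiz at position 3): ranking walks positions 3-2-4-1, expanding outward from the peak — single-peaked.
Bloc 7: ranking walks positions 1-4-2-3; Pham is ranked above Hoang even though Hoang lies between Pham and the peak Novak on the axis — preferences dip and rise again. Not single-peaked.
Bloc 1 violates single-peakedness, so the profile is not single-peaked on this axis.

no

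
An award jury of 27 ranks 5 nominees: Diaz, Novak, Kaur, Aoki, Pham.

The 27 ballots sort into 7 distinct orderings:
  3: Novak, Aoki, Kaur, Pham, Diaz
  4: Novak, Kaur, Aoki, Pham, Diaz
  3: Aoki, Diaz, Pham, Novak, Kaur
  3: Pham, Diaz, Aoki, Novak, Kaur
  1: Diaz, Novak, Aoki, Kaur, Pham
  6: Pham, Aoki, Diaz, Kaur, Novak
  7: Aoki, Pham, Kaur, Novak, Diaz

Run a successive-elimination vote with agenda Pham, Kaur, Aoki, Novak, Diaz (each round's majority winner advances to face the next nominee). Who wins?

Round 1: Pham vs Kaur — 19–8, Pham advances.
Round 2: Pham vs Aoki — 9–18, Aoki advances.
Round 3: Aoki vs Novak — 19–8, Aoki advances.
Round 4: Aoki vs Diaz — 23–4, Aoki advances.
Aoki survives the agenda.

Aoki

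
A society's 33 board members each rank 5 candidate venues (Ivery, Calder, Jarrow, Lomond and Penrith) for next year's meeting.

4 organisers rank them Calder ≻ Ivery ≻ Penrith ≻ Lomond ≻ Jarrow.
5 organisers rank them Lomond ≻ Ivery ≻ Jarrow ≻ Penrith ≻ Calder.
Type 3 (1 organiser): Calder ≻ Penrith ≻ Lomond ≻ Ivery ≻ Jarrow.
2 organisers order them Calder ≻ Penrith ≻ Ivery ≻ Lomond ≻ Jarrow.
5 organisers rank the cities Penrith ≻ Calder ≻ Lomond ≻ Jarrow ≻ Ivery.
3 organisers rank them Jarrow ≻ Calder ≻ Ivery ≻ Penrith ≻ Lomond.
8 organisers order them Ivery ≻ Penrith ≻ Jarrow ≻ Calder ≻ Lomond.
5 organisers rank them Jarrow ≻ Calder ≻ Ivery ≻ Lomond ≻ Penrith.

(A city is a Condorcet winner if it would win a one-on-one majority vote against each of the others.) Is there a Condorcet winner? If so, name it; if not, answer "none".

none

Head-to-head results (33 organisers):
Ivery vs Calder: Ivery preferred on 5+8 = 13 ballots; Calder wins 20–13.
Ivery vs Jarrow: Ivery is ranked higher on 4+5+1+2+8 = 20 ballots, Jarrow on 13. Ivery wins 20–13.
Ivery vs Lomond: Ivery preferred on 4+2+3+8+5 = 22 ballots; Ivery wins 22–11.
Ivery vs Penrith: Ivery preferred on 4+5+3+8+5 = 25 ballots; Ivery wins 25–8.
Calder vs Jarrow: Calder preferred on 4+1+2+5 = 12 ballots; Jarrow wins 21–12.
Calder vs Lomond: Calder preferred on 28 ballots; Calder wins 28–5.
Calder vs Penrith: 15 to 18, Penrith.
Jarrow vs Lomond: 16 to 17, Lomond.
Jarrow vs Penrith: 5+3+5 = 13 for Jarrow, 20 for Penrith — Penrith by 20–13.
Lomond vs Penrith: Lomond preferred on 5+5 = 10 ballots; Penrith wins 23–10.
Every city loses at least once (Ivery loses to Calder; Calder loses to Jarrow; Jarrow loses to Ivery; Lomond loses to Ivery; Penrith loses to Ivery). The majority relation contains the cycle Ivery > Jarrow > Calder > Ivery, so there is no Condorcet winner.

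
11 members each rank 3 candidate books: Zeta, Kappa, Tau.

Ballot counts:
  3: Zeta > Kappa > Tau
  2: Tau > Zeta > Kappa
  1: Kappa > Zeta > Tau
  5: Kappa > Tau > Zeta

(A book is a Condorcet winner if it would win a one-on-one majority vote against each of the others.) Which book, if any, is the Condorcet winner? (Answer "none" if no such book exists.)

Head-to-head results (11 members):
Zeta vs Kappa: 3+2 = 5 for Zeta, 6 for Kappa — Kappa by 6–5.
Zeta vs Tau: Zeta preferred on 3+1 = 4 ballots; Tau wins 7–4.
Kappa vs Tau: Kappa wins 9–2.
Only Kappa has no losses; Kappa is the Condorcet winner.

Kappa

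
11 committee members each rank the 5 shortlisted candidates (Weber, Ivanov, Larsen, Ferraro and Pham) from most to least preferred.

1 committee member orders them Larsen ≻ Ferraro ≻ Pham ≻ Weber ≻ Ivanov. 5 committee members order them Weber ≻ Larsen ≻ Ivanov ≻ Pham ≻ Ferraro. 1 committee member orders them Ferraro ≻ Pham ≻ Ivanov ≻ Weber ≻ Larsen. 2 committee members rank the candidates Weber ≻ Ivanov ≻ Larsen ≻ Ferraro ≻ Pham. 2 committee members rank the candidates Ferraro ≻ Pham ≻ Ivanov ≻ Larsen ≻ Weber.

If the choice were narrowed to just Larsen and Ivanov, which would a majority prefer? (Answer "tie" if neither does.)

Ballots ranking Larsen above Ivanov: 1 + 5 = 6.
Ballots ranking Ivanov above Larsen: 11 − 6 = 5.
Larsen wins the head-to-head 6–5.

Larsen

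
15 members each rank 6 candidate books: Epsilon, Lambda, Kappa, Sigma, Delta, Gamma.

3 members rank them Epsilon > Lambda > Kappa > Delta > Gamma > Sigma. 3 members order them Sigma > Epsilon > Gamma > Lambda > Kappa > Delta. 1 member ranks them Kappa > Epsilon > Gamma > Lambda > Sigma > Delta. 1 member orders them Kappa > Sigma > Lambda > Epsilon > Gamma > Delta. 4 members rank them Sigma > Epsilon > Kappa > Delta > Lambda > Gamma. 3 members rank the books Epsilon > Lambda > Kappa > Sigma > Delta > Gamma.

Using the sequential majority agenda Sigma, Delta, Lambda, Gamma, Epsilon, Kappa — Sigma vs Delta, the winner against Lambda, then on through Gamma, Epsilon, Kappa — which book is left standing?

Kappa

Round 1: Sigma vs Delta — 12–3, Sigma advances.
Round 2: Sigma vs Lambda — 8–7, Sigma advances.
Round 3: Sigma vs Gamma — 11–4, Sigma advances.
Round 4: Sigma vs Epsilon — 8–7, Sigma advances.
Round 5: Sigma vs Kappa — 7–8, Kappa advances.
Kappa survives the agenda.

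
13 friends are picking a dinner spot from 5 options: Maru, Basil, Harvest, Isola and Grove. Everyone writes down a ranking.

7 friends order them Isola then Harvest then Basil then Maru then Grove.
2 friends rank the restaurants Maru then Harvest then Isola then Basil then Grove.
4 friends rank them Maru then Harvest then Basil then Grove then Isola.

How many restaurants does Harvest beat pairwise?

Harvest against each rival (13 friends):
Harvest vs Maru: Harvest wins 7–6.
Harvest vs Basil: 7+2+4 = 13 for Harvest, 0 for Basil — Harvest by 13–0.
Harvest vs Isola: Isola wins 7–6.
Harvest–Grove: Harvest 13–0.
Harvest beats Maru, Basil, Grove; loses to Isola — 3 pairwise wins.

3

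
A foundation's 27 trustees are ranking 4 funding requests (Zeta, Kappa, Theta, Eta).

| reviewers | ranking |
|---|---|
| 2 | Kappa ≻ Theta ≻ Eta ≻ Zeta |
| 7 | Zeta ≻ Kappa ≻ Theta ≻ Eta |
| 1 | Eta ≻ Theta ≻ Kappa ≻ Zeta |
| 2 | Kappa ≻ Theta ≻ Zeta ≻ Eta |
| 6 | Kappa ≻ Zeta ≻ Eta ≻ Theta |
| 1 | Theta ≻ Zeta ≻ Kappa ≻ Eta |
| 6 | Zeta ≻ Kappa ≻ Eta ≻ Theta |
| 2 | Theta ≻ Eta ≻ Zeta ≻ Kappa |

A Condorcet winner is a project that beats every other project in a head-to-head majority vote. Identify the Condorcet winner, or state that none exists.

Zeta

Pairwise majorities:
Zeta vs Kappa: Zeta preferred on 7+1+6+2 = 16 ballots; Zeta wins 16–11.
Zeta vs Theta: 7+6+6 = 19 for Zeta, 8 for Theta — Zeta by 19–8.
Zeta vs Eta: Zeta preferred on 7+2+6+1+6 = 22 ballots; Zeta wins 22–5.
Kappa vs Theta: 2+7+2+6+6 = 23 for Kappa, 4 for Theta — Kappa by 23–4.
Kappa vs Eta: 24 to 3, Kappa.
Theta vs Eta: Theta preferred on 2+7+2+1+2 = 14 ballots; Theta wins 14–13.
Zeta wins every pairwise contest, so Zeta is the Condorcet winner.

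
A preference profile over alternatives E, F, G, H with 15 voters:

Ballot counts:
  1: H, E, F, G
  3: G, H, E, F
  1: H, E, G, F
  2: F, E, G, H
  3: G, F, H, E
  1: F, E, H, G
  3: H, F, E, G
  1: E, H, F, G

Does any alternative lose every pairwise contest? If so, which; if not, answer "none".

none

Pairwise majorities:
E–F: F 9–6.
E vs G: E preferred on 1+1+2+1+3+1 = 9 ballots; E wins 9–6.
E vs H: H wins 11–4.
F–G: F 8–7.
F vs H: H wins 9–6.
G–H: G 8–7.
Every alternative wins at least one matchup (E beats G; F beats E; G beats H; H beats E), so there is no Condorcet loser.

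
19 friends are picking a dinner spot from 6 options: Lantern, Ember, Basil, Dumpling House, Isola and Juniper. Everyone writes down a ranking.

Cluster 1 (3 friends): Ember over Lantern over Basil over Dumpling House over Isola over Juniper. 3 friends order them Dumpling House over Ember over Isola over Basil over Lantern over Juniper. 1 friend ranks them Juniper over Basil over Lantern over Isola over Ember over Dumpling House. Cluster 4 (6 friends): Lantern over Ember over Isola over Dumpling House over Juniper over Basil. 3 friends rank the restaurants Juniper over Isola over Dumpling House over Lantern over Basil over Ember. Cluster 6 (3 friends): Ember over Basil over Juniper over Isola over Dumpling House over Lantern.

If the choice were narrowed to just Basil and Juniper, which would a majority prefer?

Juniper

Ballots ranking Basil above Juniper: 3 + 3 + 3 = 9.
Ballots ranking Juniper above Basil: 19 − 9 = 10.
Juniper wins the head-to-head 10–9.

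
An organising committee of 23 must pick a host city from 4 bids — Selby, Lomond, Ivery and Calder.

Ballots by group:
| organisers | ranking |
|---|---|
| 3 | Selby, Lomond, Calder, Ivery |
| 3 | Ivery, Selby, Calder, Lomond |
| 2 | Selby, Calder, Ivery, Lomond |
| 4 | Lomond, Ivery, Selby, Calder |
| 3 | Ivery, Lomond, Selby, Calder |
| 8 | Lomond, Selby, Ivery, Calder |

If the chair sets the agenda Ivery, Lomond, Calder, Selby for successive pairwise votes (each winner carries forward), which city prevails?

Lomond

Round 1: Ivery vs Lomond — 8–15, Lomond advances.
Round 2: Lomond vs Calder — 18–5, Lomond advances.
Round 3: Lomond vs Selby — 15–8, Lomond advances.
Lomond survives the agenda.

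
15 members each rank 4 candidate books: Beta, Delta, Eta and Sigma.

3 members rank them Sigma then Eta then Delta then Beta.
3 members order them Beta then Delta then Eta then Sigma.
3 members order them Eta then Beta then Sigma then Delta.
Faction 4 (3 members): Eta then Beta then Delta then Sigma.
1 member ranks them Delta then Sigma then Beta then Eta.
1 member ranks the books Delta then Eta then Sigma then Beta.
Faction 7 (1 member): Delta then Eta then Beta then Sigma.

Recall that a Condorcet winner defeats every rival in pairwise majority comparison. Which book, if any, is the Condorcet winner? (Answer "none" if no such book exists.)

Eta

Check each pair by majority over 15 ballots:
Beta vs Delta: Beta, 9–6.
Beta vs Eta: Eta, 11–4.
Beta–Sigma: Beta 10–5.
Delta vs Eta: Eta wins 9–6.
Delta vs Sigma: Delta, 9–6.
Eta–Sigma: Eta 11–4.
Eta defeats every rival head-to-head and is the Condorcet winner.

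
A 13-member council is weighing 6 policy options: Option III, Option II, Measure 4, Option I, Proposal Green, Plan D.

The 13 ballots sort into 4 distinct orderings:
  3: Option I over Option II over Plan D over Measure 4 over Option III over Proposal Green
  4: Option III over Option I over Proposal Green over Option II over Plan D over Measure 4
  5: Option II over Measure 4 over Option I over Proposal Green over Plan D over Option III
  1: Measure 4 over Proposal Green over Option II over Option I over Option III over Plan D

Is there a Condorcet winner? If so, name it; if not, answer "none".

Option I

Head-to-head results (13 council members):
Option III vs Option II: Option II wins 9–4.
Option III vs Measure 4: Measure 4, 9–4.
Option III–Option I: Option I 9–4.
Option III vs Proposal Green: Option III wins 7–6.
Option III vs Plan D: Plan D wins 8–5.
Option II vs Measure 4: Option II, 12–1.
Option II–Option I: Option I 7–6.
Option II vs Proposal Green: Option II, 8–5.
Option II vs Plan D: Option II wins 13–0.
Measure 4 vs Option I: Option I, 7–6.
Measure 4–Proposal Green: Measure 4 9–4.
Measure 4 vs Plan D: Plan D, 7–6.
Option I vs Proposal Green: Option I, 12–1.
Option I–Plan D: Option I 13–0.
Proposal Green–Plan D: Proposal Green 10–3.
Only Option I has no losses; Option I is the Condorcet winner.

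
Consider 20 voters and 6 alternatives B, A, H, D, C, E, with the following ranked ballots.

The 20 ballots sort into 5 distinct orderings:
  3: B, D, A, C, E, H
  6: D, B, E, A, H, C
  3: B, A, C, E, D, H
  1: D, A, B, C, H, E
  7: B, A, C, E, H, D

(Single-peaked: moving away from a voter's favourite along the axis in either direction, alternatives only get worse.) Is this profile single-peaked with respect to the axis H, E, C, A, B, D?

no

Axis positions: H=1, E=2, C=3, A=4, B=5, D=6.
Cluster 1 (peak B at position 5): ranking walks positions 5-6-4-3-2-1, expanding outward from the peak — single-peaked.
Cluster 2: ranking walks positions 6-5-2-4-1-3; E is ranked above A even though A lies between E and the peak D on the axis — preferences dip and rise again. Not single-peaked.
Cluster 3 (peak B at position 5): ranking walks positions 5-4-3-2-6-1, expanding outward from the peak — single-peaked.
Cluster 4: ranking walks positions 6-4-5-3-1-2; A is ranked above B even though B lies between A and the peak D on the axis — preferences dip and rise again. Not single-peaked.
Cluster 5 (peak B at position 5): ranking walks positions 5-4-3-2-1-6, expanding outward from the peak — single-peaked.
Cluster 2 violates single-peakedness, so the profile is not single-peaked on this axis.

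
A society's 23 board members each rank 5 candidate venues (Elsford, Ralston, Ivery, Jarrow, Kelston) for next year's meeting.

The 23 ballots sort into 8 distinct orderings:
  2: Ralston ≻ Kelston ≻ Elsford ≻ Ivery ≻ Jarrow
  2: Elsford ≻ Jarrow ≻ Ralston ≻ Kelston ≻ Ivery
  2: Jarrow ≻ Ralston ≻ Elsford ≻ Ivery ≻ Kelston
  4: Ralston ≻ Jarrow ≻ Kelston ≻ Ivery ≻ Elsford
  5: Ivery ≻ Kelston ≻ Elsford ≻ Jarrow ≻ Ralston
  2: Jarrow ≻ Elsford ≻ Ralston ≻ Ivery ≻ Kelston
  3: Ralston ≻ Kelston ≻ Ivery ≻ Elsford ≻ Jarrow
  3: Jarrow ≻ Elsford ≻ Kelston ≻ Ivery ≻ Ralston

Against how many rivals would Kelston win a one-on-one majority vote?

Kelston against each rival (23 organisers):
Kelston vs Elsford: 2+4+5+3 = 14 for Kelston, 9 for Elsford — Kelston by 14–9.
Kelston–Ralston: Ralston 15–8.
Kelston–Ivery: Kelston 14–9.
Kelston vs Jarrow: Jarrow, 13–10.
Kelston beats Elsford, Ivery; loses to Ralston, Jarrow — 2 pairwise wins.

2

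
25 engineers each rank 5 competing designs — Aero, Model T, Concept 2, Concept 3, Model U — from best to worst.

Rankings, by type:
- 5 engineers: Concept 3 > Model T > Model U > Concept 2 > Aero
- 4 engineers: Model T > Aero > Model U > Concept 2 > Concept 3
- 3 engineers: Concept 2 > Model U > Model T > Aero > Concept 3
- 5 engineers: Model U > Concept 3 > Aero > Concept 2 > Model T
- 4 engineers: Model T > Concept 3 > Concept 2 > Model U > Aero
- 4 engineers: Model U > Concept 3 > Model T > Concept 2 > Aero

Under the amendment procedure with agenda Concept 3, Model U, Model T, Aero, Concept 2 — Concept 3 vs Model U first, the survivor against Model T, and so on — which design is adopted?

Model T

Round 1: Concept 3 vs Model U — 9–16, Model U advances.
Round 2: Model U vs Model T — 12–13, Model T advances.
Round 3: Model T vs Aero — 20–5, Model T advances.
Round 4: Model T vs Concept 2 — 17–8, Model T advances.
The agenda winner is Model T.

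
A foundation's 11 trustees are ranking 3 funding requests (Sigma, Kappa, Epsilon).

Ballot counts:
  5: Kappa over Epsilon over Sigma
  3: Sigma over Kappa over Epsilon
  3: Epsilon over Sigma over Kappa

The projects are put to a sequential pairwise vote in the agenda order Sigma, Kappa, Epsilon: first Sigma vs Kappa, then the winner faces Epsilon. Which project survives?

Round 1: Sigma vs Kappa — 6–5, Sigma advances.
Round 2: Sigma vs Epsilon — 3–8, Epsilon advances.
The agenda winner is Epsilon.

Epsilon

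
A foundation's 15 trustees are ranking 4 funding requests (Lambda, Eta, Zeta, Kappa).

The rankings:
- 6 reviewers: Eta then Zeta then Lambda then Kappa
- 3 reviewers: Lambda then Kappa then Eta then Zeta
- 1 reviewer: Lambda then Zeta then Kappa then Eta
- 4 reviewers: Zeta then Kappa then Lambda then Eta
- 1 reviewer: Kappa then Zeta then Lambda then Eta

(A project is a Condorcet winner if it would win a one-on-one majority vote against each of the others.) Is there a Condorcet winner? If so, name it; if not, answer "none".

Pairwise majorities:
Lambda vs Eta: Lambda, 9–6.
Lambda–Zeta: Zeta 11–4.
Lambda vs Kappa: Lambda wins 10–5.
Eta vs Zeta: Eta, 9–6.
Eta–Kappa: Kappa 9–6.
Zeta vs Kappa: Zeta, 11–4.
No project is unbeaten: Lambda loses to Zeta; Eta loses to Lambda; Zeta loses to Eta; Kappa loses to Lambda. In particular Lambda beats Eta beats Zeta beats Lambda is a majority cycle — no Condorcet winner exists.

none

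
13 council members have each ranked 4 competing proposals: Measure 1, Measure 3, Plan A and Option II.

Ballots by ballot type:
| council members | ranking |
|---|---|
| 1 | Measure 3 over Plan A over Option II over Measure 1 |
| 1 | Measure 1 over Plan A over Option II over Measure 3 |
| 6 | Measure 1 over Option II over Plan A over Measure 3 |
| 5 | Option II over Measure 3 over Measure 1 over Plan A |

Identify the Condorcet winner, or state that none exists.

Check each pair by majority over 13 ballots:
Measure 1 vs Measure 3: Measure 1 wins 7–6.
Measure 1–Plan A: Measure 1 12–1.
Measure 1 vs Option II: Measure 1 preferred on 1+6 = 7 ballots; Measure 1 wins 7–6.
Measure 3 vs Plan A: 6 to 7, Plan A.
Measure 3–Option II: Option II 12–1.
Plan A vs Option II: Option II, 11–2.
Only Measure 1 has no losses; Measure 1 is the Condorcet winner.

Measure 1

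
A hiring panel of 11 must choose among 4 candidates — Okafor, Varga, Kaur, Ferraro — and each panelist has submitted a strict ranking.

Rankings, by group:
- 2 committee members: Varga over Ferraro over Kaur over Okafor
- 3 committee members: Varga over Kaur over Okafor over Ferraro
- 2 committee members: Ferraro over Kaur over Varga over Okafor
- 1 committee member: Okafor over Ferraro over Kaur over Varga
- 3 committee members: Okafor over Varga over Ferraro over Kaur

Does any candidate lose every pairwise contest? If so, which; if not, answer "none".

Pairwise majorities:
Okafor vs Varga: Okafor preferred on 1+3 = 4 ballots; Varga wins 7–4.
Okafor vs Kaur: Kaur wins 7–4.
Okafor vs Ferraro: 3+1+3 = 7 for Okafor, 4 for Ferraro — Okafor by 7–4.
Varga vs Kaur: Varga, 8–3.
Varga–Ferraro: Varga 8–3.
Kaur vs Ferraro: Kaur is ranked higher on 3 ballots, Ferraro on 8. Ferraro wins 8–3.
Every candidate wins at least one matchup (Okafor beats Ferraro; Varga beats Okafor; Kaur beats Okafor; Ferraro beats Kaur), so there is no Condorcet loser.

none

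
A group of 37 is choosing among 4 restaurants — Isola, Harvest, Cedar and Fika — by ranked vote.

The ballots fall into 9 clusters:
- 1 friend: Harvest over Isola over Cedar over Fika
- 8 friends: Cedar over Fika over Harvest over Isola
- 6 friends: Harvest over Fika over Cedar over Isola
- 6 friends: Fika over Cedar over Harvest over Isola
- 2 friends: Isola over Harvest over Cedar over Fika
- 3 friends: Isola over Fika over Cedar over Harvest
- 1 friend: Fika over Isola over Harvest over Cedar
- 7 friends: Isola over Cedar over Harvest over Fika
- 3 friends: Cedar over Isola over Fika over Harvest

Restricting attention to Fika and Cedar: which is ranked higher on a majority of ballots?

Ballots ranking Fika above Cedar: 6 + 6 + 3 + 1 = 16.
Ballots ranking Cedar above Fika: 37 − 16 = 21.
Cedar wins the head-to-head 21–16.

Cedar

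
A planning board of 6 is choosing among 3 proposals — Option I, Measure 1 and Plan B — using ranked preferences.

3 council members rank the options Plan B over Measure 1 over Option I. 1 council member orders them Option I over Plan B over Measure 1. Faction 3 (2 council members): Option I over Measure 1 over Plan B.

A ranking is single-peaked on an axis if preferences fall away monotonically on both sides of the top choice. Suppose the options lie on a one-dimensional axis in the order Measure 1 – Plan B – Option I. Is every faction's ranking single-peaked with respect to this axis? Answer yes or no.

no

Axis positions: Measure 1=1, Plan B=2, Option I=3.
Faction 1 (peak Plan B at position 2): ranking walks positions 2-1-3, expanding outward from the peak — single-peaked.
Faction 2 (peak Option I at position 3): ranking walks positions 3-2-1, expanding outward from the peak — single-peaked.
Faction 3: ranking walks positions 3-1-2; Measure 1 is ranked above Plan B even though Plan B lies between Measure 1 and the peak Option I on the axis — preferences dip and rise again. Not single-peaked.
Faction 3 violates single-peakedness, so the profile is not single-peaked on this axis.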